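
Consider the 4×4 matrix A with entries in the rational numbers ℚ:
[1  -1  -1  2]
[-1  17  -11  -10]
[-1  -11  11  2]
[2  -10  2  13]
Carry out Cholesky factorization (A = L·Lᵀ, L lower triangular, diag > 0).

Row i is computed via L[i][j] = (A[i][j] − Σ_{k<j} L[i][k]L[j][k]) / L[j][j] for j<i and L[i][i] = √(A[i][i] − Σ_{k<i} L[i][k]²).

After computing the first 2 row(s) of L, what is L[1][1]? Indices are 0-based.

Step 1: L[0][0] = √(1) = 1.
  L[1][0] = (-1) / L[0][0] = -1.
Step 2: L[1][1] = √(16) = 4.

L[1][1] = 4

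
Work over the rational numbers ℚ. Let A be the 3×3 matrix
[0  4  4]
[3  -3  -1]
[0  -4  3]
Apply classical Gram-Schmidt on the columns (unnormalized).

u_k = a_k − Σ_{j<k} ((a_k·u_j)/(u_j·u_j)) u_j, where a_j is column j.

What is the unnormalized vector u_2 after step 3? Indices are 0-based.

Step 1: u_0 = a_0 = (0, 3, 0).
Step 2: u_1 = a_1 − (-1)·u_0 = (4, 0, -4).
Step 3: u_2 = a_2 − (-1/3)·u_0 − (1/8)·u_1 = (7/2, 0, 7/2).

u_2 = (7/2, 0, 7/2)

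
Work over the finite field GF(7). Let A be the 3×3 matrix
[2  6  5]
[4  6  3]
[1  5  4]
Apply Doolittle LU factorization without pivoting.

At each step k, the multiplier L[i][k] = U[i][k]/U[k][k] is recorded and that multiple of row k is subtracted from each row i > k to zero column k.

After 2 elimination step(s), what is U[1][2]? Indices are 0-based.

U[1][2] = 0

k=0: U[0][0]=2
  eliminate (1,0): mult=2, new row 1: (0, 1, 0); set L[1][0]=2
  eliminate (2,0): mult=4, new row 2: (0, 2, 5); set L[2][0]=4
k=1: U[1][1]=1
  eliminate (2,1): mult=2, new row 2: (0, 0, 5); set L[2][1]=2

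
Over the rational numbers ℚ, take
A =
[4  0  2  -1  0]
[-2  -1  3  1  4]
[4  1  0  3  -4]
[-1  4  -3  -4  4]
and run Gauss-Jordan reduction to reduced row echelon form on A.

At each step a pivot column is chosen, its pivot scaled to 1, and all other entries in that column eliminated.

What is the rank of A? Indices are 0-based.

rank = 4

step 1: normalize row 0 (÷4) = (1, 0, 1/2, -1/4, 0)
  row 1: subtract -2×row0 = (0, -1, 4, 1/2, 4)
  row 2: subtract 4×row0 = (0, 1, -2, 4, -4)
  row 3: subtract -1×row0 = (0, 4, -5/2, -17/4, 4)
step 2: normalize row 1 (÷-1) = (0, 1, -4, -1/2, -4)
  row 2: subtract 1×row1 = (0, 0, 2, 9/2, 0)
  row 3: subtract 4×row1 = (0, 0, 27/2, -9/4, 20)
step 3: normalize row 2 (÷2) = (0, 0, 1, 9/4, 0)
  row 0: subtract 1/2×row2 = (1, 0, 0, -11/8, 0)
  row 1: subtract -4×row2 = (0, 1, 0, 17/2, -4)
  row 3: subtract 27/2×row2 = (0, 0, 0, -261/8, 20)
step 4: normalize row 3 (÷-261/8) = (0, 0, 0, 1, -160/261)
  row 0: subtract -11/8×row3 = (1, 0, 0, 0, -220/261)
  row 1: subtract 17/2×row3 = (0, 1, 0, 0, 316/261)
  row 2: subtract 9/4×row3 = (0, 0, 1, 0, 40/29)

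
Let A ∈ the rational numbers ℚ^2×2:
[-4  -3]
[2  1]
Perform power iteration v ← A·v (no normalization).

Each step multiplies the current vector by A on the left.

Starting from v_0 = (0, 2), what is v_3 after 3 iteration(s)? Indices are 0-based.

v_3 = (-42, 26)

v_0 = (0, 2).
v_1 = A·v_0 = (-6, 2).
v_2 = A·v_1 = (18, -10).
v_3 = A·v_2 = (-42, 26).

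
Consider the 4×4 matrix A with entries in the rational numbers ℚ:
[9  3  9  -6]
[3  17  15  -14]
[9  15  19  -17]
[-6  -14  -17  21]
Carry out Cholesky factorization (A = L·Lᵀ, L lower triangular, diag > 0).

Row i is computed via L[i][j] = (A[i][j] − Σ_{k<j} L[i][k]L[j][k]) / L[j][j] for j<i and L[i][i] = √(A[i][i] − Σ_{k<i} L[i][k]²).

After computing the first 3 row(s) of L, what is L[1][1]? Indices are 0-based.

Step 1: L[0][0] = √(9) = 3.
  L[1][0] = (3) / L[0][0] = 1.
Step 2: L[1][1] = √(16) = 4.
  L[2][0] = (9) / L[0][0] = 3.
  L[2][1] = (12) / L[1][1] = 3.
Step 3: L[2][2] = √(1) = 1.

L[1][1] = 4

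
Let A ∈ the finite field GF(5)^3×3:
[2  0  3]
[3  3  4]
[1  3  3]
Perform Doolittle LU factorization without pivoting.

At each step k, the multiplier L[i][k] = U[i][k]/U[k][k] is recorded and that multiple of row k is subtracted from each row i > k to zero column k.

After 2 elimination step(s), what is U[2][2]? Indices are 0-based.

[col 0] pivot 2
  R1 -= 4*R0 → (0, 3, 2)  (L[1][0] := 4)
  R2 -= 3*R0 → (0, 3, 4)  (L[2][0] := 3)
[col 1] pivot 3
  R2 -= 1*R1 → (0, 0, 2)  (L[2][1] := 1)

U[2][2] = 2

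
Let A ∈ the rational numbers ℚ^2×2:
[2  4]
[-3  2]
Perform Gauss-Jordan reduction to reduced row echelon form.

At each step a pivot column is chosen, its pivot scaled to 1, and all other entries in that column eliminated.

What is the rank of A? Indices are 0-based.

step 1: normalize row 0 (÷2) = (1, 2)
  row 1: subtract -3×row0 = (0, 8)
step 2: normalize row 1 (÷8) = (0, 1)
  row 0: subtract 2×row1 = (1, 0)

rank = 2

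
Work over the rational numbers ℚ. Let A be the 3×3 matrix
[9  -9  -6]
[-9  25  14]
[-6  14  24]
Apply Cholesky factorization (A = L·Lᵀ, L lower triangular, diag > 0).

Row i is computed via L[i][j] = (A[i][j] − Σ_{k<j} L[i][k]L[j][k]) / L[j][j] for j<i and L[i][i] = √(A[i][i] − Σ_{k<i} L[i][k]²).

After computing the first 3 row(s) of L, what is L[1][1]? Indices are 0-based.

L[1][1] = 4

Step 1: L[0][0] = √(9) = 3.
  L[1][0] = (-9) / L[0][0] = -3.
Step 2: L[1][1] = √(16) = 4.
  L[2][0] = (-6) / L[0][0] = -2.
  L[2][1] = (8) / L[1][1] = 2.
Step 3: L[2][2] = √(16) = 4.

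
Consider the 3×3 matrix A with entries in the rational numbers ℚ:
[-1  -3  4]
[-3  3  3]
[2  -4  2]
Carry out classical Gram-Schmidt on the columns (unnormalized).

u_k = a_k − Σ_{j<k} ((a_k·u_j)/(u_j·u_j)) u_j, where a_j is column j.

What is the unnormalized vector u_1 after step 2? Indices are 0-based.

u_1 = (-4, 0, -2)

Step 1: u_0 = a_0 = (-1, -3, 2).
Step 2: u_1 = a_1 − (-1)·u_0 = (-4, 0, -2).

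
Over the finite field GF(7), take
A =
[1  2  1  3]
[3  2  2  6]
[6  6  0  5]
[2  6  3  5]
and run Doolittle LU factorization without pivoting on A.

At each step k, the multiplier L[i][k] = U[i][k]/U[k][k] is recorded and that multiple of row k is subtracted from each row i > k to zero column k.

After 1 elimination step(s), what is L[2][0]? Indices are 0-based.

[col 0] pivot 1
  R1 -= 3*R0 → (0, 3, 6, 4)  (L[1][0] := 3)
  R2 -= 6*R0 → (0, 1, 1, 1)  (L[2][0] := 6)
  R3 -= 2*R0 → (0, 2, 1, 6)  (L[3][0] := 2)

L[2][0] = 6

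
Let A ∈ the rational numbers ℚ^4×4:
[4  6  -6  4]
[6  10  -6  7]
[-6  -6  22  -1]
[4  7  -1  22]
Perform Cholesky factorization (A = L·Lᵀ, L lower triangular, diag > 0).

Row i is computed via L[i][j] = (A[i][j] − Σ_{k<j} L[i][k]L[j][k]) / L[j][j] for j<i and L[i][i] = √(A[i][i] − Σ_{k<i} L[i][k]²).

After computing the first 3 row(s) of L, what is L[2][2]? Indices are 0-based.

L[2][2] = 2

Step 1: L[0][0] = √(4) = 2.
  L[1][0] = (6) / L[0][0] = 3.
Step 2: L[1][1] = √(1) = 1.
  L[2][0] = (-6) / L[0][0] = -3.
  L[2][1] = (3) / L[1][1] = 3.
Step 3: L[2][2] = √(4) = 2.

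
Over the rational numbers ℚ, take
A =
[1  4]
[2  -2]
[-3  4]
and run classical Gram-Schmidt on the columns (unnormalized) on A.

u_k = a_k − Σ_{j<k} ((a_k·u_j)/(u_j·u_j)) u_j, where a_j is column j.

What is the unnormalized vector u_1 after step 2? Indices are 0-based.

u_1 = (34/7, -2/7, 10/7)

Step 1: u_0 = a_0 = (1, 2, -3).
Step 2: u_1 = a_1 − (-6/7)·u_0 = (34/7, -2/7, 10/7).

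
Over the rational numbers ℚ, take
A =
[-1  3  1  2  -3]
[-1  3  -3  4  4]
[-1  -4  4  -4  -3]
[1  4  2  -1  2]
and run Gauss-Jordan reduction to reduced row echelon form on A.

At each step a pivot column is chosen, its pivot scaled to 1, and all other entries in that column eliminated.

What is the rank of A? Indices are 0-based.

rank = 4

step 1: normalize row 0 (÷-1) = (1, -3, -1, -2, 3)
  row 1: subtract -1×row0 = (0, 0, -4, 2, 7)
  row 2: subtract -1×row0 = (0, -7, 3, -6, 0)
  row 3: subtract 1×row0 = (0, 7, 3, 1, -1)
step 2: exchange rows 1,2
step 2: normalize row 1 (÷-7) = (0, 1, -3/7, 6/7, 0)
  row 0: subtract -3×row1 = (1, 0, -16/7, 4/7, 3)
  row 3: subtract 7×row1 = (0, 0, 6, -5, -1)
step 3: normalize row 2 (÷-4) = (0, 0, 1, -1/2, -7/4)
  row 0: subtract -16/7×row2 = (1, 0, 0, -4/7, -1)
  row 1: subtract -3/7×row2 = (0, 1, 0, 9/14, -3/4)
  row 3: subtract 6×row2 = (0, 0, 0, -2, 19/2)
step 4: normalize row 3 (÷-2) = (0, 0, 0, 1, -19/4)
  row 0: subtract -4/7×row3 = (1, 0, 0, 0, -26/7)
  row 1: subtract 9/14×row3 = (0, 1, 0, 0, 129/56)
  row 2: subtract -1/2×row3 = (0, 0, 1, 0, -33/8)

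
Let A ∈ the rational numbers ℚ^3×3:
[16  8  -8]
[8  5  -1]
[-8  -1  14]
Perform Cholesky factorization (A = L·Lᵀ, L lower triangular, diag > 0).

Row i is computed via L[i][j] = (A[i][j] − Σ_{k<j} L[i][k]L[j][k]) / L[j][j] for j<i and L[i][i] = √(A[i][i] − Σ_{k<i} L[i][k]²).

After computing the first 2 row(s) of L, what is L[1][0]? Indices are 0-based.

L[1][0] = 2

Step 1: L[0][0] = √(16) = 4.
  L[1][0] = (8) / L[0][0] = 2.
Step 2: L[1][1] = √(1) = 1.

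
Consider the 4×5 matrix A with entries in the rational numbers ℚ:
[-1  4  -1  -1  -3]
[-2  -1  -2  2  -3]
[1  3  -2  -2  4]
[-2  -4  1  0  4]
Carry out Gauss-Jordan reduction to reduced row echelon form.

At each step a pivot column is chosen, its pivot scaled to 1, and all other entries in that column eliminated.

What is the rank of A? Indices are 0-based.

rank = 4

[1] R0 /= -1  ⇒  (1, -4, 1, 1, 3)
     R1 -= -2·R0  ⇒  (0, -9, 0, 4, 3)
     R2 -= 1·R0  ⇒  (0, 7, -3, -3, 1)
     R3 -= -2·R0  ⇒  (0, -12, 3, 2, 10)
[2] R1 /= -9  ⇒  (0, 1, 0, -4/9, -1/3)
     R0 -= -4·R1  ⇒  (1, 0, 1, -7/9, 5/3)
     R2 -= 7·R1  ⇒  (0, 0, -3, 1/9, 10/3)
     R3 -= -12·R1  ⇒  (0, 0, 3, -10/3, 6)
[3] R2 /= -3  ⇒  (0, 0, 1, -1/27, -10/9)
     R0 -= 1·R2  ⇒  (1, 0, 0, -20/27, 25/9)
     R3 -= 3·R2  ⇒  (0, 0, 0, -29/9, 28/3)
[4] R3 /= -29/9  ⇒  (0, 0, 0, 1, -84/29)
     R0 -= -20/27·R3  ⇒  (1, 0, 0, 0, 55/87)
     R1 -= -4/9·R3  ⇒  (0, 1, 0, 0, -47/29)
     R2 -= -1/27·R3  ⇒  (0, 0, 1, 0, -106/87)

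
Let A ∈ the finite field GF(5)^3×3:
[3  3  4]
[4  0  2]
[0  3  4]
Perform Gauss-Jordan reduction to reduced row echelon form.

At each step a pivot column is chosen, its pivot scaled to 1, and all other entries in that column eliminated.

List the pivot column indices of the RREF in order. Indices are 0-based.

pivot columns: 0, 1, 2

step 1: normalize row 0 (÷3) = (1, 1, 3)
  row 1: subtract 4×row0 = (0, 1, 0)
step 2: normalize row 1 (÷1) = (0, 1, 0)
  row 0: subtract 1×row1 = (1, 0, 3)
  row 2: subtract 3×row1 = (0, 0, 4)
step 3: normalize row 2 (÷4) = (0, 0, 1)
  row 0: subtract 3×row2 = (1, 0, 0)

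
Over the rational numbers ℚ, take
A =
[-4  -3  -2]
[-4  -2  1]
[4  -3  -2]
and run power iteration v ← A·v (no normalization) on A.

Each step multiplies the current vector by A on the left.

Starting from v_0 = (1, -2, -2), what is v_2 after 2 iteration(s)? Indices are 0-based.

v_2 = (-46, -6, 2)

v_0 = (1, -2, -2).
v_1 = A·v_0 = (6, -2, 14).
v_2 = A·v_1 = (-46, -6, 2).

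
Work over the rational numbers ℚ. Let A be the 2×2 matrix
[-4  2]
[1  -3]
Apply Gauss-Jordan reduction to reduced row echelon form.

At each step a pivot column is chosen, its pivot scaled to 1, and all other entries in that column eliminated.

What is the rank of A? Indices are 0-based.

[1] R0 /= -4  ⇒  (1, -1/2)
     R1 -= 1·R0  ⇒  (0, -5/2)
[2] R1 /= -5/2  ⇒  (0, 1)
     R0 -= -1/2·R1  ⇒  (1, 0)

rank = 2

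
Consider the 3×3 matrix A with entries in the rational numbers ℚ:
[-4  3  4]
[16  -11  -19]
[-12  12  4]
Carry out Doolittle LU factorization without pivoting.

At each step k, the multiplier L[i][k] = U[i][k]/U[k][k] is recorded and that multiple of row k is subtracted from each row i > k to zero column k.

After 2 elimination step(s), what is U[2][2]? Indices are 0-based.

[col 0] pivot -4
  R1 -= -4*R0 → (0, 1, -3)  (L[1][0] := -4)
  R2 -= 3*R0 → (0, 3, -8)  (L[2][0] := 3)
[col 1] pivot 1
  R2 -= 3*R1 → (0, 0, 1)  (L[2][1] := 3)

U[2][2] = 1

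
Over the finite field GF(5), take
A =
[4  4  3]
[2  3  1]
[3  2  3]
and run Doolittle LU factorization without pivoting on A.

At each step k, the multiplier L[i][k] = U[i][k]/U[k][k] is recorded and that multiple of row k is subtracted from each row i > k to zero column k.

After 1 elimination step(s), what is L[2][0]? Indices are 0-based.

L[2][0] = 2

Step 1: pivot at (0,0) is 4.
  row1 ← row1 − (3)·row0  ⇒  L[1][0]=3, U row1=(0, 1, 2)
  row2 ← row2 − (2)·row0  ⇒  L[2][0]=2, U row2=(0, 4, 2)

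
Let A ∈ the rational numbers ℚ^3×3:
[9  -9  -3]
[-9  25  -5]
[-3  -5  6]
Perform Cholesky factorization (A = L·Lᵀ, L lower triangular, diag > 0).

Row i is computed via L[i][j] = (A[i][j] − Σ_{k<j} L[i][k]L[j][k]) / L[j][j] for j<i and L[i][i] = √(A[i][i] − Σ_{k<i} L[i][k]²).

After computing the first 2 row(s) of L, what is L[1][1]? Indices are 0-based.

Step 1: L[0][0] = √(9) = 3.
  L[1][0] = (-9) / L[0][0] = -3.
Step 2: L[1][1] = √(16) = 4.

L[1][1] = 4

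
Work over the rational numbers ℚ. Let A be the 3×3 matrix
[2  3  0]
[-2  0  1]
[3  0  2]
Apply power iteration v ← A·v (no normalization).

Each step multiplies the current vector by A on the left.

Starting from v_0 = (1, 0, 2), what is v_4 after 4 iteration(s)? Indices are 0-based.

v_0 = (1, 0, 2).
v_1 = A·v_0 = (2, 0, 7).
v_2 = A·v_1 = (4, 3, 20).
v_3 = A·v_2 = (17, 12, 52).
v_4 = A·v_3 = (70, 18, 155).

v_4 = (70, 18, 155)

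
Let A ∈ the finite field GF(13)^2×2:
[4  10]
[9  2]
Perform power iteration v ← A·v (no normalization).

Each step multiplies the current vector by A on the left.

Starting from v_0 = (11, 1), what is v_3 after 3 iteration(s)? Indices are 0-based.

v_3 = (6, 8)

v_0 = (11, 1).
v_1 = A·v_0 = (2, 10).
v_2 = A·v_1 = (4, 12).
v_3 = A·v_2 = (6, 8).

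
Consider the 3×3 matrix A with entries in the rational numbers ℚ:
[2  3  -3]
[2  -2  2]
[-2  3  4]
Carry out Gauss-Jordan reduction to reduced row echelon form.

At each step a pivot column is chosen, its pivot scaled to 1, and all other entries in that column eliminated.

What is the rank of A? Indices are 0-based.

rank = 3

pivot(0,0)=2: scale R0 → (1, 3/2, -3/2)
  clear (1,0): R1 −= (2)R0 → (0, -5, 5)
  clear (2,0): R2 −= (-2)R0 → (0, 6, 1)
pivot(1,1)=-5: scale R1 → (0, 1, -1)
  clear (0,1): R0 −= (3/2)R1 → (1, 0, 0)
  clear (2,1): R2 −= (6)R1 → (0, 0, 7)
pivot(2,2)=7: scale R2 → (0, 0, 1)
  clear (1,2): R1 −= (-1)R2 → (0, 1, 0)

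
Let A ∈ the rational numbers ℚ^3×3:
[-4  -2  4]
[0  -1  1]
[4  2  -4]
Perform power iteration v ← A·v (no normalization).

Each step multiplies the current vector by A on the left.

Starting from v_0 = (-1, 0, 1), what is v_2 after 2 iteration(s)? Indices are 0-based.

v_2 = (-66, -9, 66)

v_0 = (-1, 0, 1).
v_1 = A·v_0 = (8, 1, -8).
v_2 = A·v_1 = (-66, -9, 66).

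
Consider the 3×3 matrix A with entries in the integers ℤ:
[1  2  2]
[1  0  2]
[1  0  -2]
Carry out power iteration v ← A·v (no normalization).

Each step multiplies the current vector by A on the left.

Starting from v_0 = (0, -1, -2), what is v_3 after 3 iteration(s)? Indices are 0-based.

v_3 = (-30, -34, 22)

v_0 = (0, -1, -2).
v_1 = A·v_0 = (-6, -4, 4).
v_2 = A·v_1 = (-6, 2, -14).
v_3 = A·v_2 = (-30, -34, 22).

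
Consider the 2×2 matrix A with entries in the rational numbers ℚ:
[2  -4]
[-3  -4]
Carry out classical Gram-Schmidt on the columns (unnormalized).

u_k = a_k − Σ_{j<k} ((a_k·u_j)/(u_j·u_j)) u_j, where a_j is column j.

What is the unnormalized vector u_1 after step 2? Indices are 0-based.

u_1 = (-60/13, -40/13)

Step 1: u_0 = a_0 = (2, -3).
Step 2: u_1 = a_1 − (4/13)·u_0 = (-60/13, -40/13).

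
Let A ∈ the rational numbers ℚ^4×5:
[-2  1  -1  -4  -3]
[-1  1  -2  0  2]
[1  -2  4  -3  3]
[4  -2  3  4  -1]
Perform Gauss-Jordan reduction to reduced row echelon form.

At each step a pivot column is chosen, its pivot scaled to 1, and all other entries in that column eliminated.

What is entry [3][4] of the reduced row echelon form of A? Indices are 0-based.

[1] R0 /= -2  ⇒  (1, -1/2, 1/2, 2, 3/2)
     R1 -= -1·R0  ⇒  (0, 1/2, -3/2, 2, 7/2)
     R2 -= 1·R0  ⇒  (0, -3/2, 7/2, -5, 3/2)
     R3 -= 4·R0  ⇒  (0, 0, 1, -4, -7)
[2] R1 /= 1/2  ⇒  (0, 1, -3, 4, 7)
     R0 -= -1/2·R1  ⇒  (1, 0, -1, 4, 5)
     R2 -= -3/2·R1  ⇒  (0, 0, -1, 1, 12)
[3] R2 /= -1  ⇒  (0, 0, 1, -1, -12)
     R0 -= -1·R2  ⇒  (1, 0, 0, 3, -7)
     R1 -= -3·R2  ⇒  (0, 1, 0, 1, -29)
     R3 -= 1·R2  ⇒  (0, 0, 0, -3, 5)
[4] R3 /= -3  ⇒  (0, 0, 0, 1, -5/3)
     R0 -= 3·R3  ⇒  (1, 0, 0, 0, -2)
     R1 -= 1·R3  ⇒  (0, 1, 0, 0, -82/3)
     R2 -= -1·R3  ⇒  (0, 0, 1, 0, -41/3)

M[3][4] = -5/3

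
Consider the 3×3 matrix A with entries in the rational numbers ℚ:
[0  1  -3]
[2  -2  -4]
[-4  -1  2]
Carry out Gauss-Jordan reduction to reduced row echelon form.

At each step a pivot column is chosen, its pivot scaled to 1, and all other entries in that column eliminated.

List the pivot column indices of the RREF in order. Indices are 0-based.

pivot columns: 0, 1, 2

[1] R0 <-> R1
[1] R0 /= 2  ⇒  (1, -1, -2)
     R2 -= -4·R0  ⇒  (0, -5, -6)
[2] R1 /= 1  ⇒  (0, 1, -3)
     R0 -= -1·R1  ⇒  (1, 0, -5)
     R2 -= -5·R1  ⇒  (0, 0, -21)
[3] R2 /= -21  ⇒  (0, 0, 1)
     R0 -= -5·R2  ⇒  (1, 0, 0)
     R1 -= -3·R2  ⇒  (0, 1, 0)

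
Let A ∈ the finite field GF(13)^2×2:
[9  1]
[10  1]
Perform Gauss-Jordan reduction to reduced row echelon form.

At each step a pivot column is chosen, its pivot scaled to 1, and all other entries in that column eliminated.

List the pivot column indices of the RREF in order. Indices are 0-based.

step 1: normalize row 0 (÷9) = (1, 3)
  row 1: subtract 10×row0 = (0, 10)
step 2: normalize row 1 (÷10) = (0, 1)
  row 0: subtract 3×row1 = (1, 0)

pivot columns: 0, 1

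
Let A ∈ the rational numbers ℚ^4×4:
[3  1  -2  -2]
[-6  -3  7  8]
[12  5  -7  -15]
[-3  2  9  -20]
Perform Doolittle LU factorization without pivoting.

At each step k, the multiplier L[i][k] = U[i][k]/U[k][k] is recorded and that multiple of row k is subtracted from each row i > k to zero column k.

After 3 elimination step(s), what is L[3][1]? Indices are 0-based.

L[3][1] = -3

k=0: U[0][0]=3
  eliminate (1,0): mult=-2, new row 1: (0, -1, 3, 4); set L[1][0]=-2
  eliminate (2,0): mult=4, new row 2: (0, 1, 1, -7); set L[2][0]=4
  eliminate (3,0): mult=-1, new row 3: (0, 3, 7, -22); set L[3][0]=-1
k=1: U[1][1]=-1
  eliminate (2,1): mult=-1, new row 2: (0, 0, 4, -3); set L[2][1]=-1
  eliminate (3,1): mult=-3, new row 3: (0, 0, 16, -10); set L[3][1]=-3
k=2: U[2][2]=4
  eliminate (3,2): mult=4, new row 3: (0, 0, 0, 2); set L[3][2]=4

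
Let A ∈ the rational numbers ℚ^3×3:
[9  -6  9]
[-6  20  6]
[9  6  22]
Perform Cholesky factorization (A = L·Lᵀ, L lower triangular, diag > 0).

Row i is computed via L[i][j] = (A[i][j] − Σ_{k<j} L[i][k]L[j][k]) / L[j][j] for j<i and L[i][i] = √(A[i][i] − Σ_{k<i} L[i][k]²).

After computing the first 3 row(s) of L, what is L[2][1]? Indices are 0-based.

L[2][1] = 3

Step 1: L[0][0] = √(9) = 3.
  L[1][0] = (-6) / L[0][0] = -2.
Step 2: L[1][1] = √(16) = 4.
  L[2][0] = (9) / L[0][0] = 3.
  L[2][1] = (12) / L[1][1] = 3.
Step 3: L[2][2] = √(4) = 2.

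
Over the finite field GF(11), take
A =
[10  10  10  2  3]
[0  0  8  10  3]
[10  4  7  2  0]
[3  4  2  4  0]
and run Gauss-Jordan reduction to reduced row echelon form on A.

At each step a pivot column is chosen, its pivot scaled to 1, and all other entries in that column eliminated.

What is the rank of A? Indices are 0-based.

[1] R0 /= 10  ⇒  (1, 1, 1, 9, 8)
     R2 -= 10·R0  ⇒  (0, 5, 8, 0, 8)
     R3 -= 3·R0  ⇒  (0, 1, 10, 10, 9)
[2] R1 <-> R2
[2] R1 /= 5  ⇒  (0, 1, 6, 0, 6)
     R0 -= 1·R1  ⇒  (1, 0, 6, 9, 2)
     R3 -= 1·R1  ⇒  (0, 0, 4, 10, 3)
[3] R2 /= 8  ⇒  (0, 0, 1, 4, 10)
     R0 -= 6·R2  ⇒  (1, 0, 0, 7, 8)
     R1 -= 6·R2  ⇒  (0, 1, 0, 9, 1)
     R3 -= 4·R2  ⇒  (0, 0, 0, 5, 7)
[4] R3 /= 5  ⇒  (0, 0, 0, 1, 8)
     R0 -= 7·R3  ⇒  (1, 0, 0, 0, 7)
     R1 -= 9·R3  ⇒  (0, 1, 0, 0, 6)
     R2 -= 4·R3  ⇒  (0, 0, 1, 0, 0)

rank = 4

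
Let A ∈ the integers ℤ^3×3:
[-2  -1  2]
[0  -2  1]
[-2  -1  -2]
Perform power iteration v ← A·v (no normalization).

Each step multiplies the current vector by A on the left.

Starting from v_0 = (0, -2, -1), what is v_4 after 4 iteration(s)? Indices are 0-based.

v_0 = (0, -2, -1).
v_1 = A·v_0 = (0, 3, 4).
v_2 = A·v_1 = (5, -2, -11).
v_3 = A·v_2 = (-30, -7, 14).
v_4 = A·v_3 = (95, 28, 39).

v_4 = (95, 28, 39)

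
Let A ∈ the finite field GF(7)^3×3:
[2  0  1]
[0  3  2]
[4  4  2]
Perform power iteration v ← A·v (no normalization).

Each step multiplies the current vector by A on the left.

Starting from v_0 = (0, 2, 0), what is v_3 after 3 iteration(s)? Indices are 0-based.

v_0 = (0, 2, 0).
v_1 = A·v_0 = (0, 6, 1).
v_2 = A·v_1 = (1, 6, 5).
v_3 = A·v_2 = (0, 0, 3).

v_3 = (0, 0, 3)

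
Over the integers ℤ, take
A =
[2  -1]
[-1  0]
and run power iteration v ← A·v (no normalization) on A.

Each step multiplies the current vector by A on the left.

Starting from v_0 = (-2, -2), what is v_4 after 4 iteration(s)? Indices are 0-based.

v_4 = (-34, 14)

v_0 = (-2, -2).
v_1 = A·v_0 = (-2, 2).
v_2 = A·v_1 = (-6, 2).
v_3 = A·v_2 = (-14, 6).
v_4 = A·v_3 = (-34, 14).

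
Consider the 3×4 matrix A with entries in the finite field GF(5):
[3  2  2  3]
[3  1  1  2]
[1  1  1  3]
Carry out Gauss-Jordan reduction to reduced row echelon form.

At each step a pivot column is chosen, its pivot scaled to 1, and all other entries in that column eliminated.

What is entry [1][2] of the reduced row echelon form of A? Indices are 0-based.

M[1][2] = 1

pivot(0,0)=3: scale R0 → (1, 4, 4, 1)
  clear (1,0): R1 −= (3)R0 → (0, 4, 4, 4)
  clear (2,0): R2 −= (1)R0 → (0, 2, 2, 2)
pivot(1,1)=4: scale R1 → (0, 1, 1, 1)
  clear (0,1): R0 −= (4)R1 → (1, 0, 0, 2)
  clear (2,1): R2 −= (2)R1 → (0, 0, 0, 0)
col 2: no nonzero at/below row 2; advance.
col 3: no nonzero at/below row 2; advance.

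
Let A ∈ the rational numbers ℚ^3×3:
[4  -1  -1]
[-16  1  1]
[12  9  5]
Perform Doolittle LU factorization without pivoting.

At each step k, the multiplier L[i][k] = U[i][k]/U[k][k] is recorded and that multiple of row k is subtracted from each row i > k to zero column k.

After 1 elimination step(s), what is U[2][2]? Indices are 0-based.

U[2][2] = 8

[col 0] pivot 4
  R1 -= -4*R0 → (0, -3, -3)  (L[1][0] := -4)
  R2 -= 3*R0 → (0, 12, 8)  (L[2][0] := 3)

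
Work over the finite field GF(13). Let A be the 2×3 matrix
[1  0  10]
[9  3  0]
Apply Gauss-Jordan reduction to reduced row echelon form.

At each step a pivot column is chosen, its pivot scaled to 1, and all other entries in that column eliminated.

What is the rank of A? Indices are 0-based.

pivot(0,0)=1: scale R0 → (1, 0, 10)
  clear (1,0): R1 −= (9)R0 → (0, 3, 1)
pivot(1,1)=3: scale R1 → (0, 1, 9)

rank = 2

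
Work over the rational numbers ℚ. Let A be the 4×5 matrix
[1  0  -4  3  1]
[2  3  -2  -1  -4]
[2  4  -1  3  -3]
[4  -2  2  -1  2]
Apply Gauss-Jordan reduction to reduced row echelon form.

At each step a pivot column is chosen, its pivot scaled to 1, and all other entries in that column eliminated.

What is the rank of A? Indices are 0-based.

step 1: normalize row 0 (÷1) = (1, 0, -4, 3, 1)
  row 1: subtract 2×row0 = (0, 3, 6, -7, -6)
  row 2: subtract 2×row0 = (0, 4, 7, -3, -5)
  row 3: subtract 4×row0 = (0, -2, 18, -13, -2)
step 2: normalize row 1 (÷3) = (0, 1, 2, -7/3, -2)
  row 2: subtract 4×row1 = (0, 0, -1, 19/3, 3)
  row 3: subtract -2×row1 = (0, 0, 22, -53/3, -6)
step 3: normalize row 2 (÷-1) = (0, 0, 1, -19/3, -3)
  row 0: subtract -4×row2 = (1, 0, 0, -67/3, -11)
  row 1: subtract 2×row2 = (0, 1, 0, 31/3, 4)
  row 3: subtract 22×row2 = (0, 0, 0, 365/3, 60)
step 4: normalize row 3 (÷365/3) = (0, 0, 0, 1, 36/73)
  row 0: subtract -67/3×row3 = (1, 0, 0, 0, 1/73)
  row 1: subtract 31/3×row3 = (0, 1, 0, 0, -80/73)
  row 2: subtract -19/3×row3 = (0, 0, 1, 0, 9/73)

rank = 4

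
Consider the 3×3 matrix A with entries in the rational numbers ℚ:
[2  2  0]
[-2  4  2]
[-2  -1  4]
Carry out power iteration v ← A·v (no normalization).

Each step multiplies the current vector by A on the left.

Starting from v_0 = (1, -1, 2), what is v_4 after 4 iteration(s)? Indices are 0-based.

v_4 = (192, 604, 388)

v_0 = (1, -1, 2).
v_1 = A·v_0 = (0, -2, 7).
v_2 = A·v_1 = (-4, 6, 30).
v_3 = A·v_2 = (4, 92, 122).
v_4 = A·v_3 = (192, 604, 388).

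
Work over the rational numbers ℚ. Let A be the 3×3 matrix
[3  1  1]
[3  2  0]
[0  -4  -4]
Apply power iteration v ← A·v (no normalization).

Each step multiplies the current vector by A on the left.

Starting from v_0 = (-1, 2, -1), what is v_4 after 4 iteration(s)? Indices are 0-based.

v_4 = (-124, -127, 268)

v_0 = (-1, 2, -1).
v_1 = A·v_0 = (-2, 1, -4).
v_2 = A·v_1 = (-9, -4, 12).
v_3 = A·v_2 = (-19, -35, -32).
v_4 = A·v_3 = (-124, -127, 268).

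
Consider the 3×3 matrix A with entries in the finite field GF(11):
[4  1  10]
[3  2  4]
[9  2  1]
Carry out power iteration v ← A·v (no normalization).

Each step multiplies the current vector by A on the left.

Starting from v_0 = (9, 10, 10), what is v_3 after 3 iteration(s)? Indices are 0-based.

v_0 = (9, 10, 10).
v_1 = A·v_0 = (3, 10, 1).
v_2 = A·v_1 = (10, 0, 4).
v_3 = A·v_2 = (3, 2, 6).

v_3 = (3, 2, 6)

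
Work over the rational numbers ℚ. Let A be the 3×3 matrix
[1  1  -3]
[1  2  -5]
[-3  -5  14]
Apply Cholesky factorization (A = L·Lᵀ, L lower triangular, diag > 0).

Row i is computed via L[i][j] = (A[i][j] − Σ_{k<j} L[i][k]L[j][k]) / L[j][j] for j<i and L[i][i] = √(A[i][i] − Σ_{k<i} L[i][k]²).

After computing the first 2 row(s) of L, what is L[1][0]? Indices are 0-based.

L[1][0] = 1

Step 1: L[0][0] = √(1) = 1.
  L[1][0] = (1) / L[0][0] = 1.
Step 2: L[1][1] = √(1) = 1.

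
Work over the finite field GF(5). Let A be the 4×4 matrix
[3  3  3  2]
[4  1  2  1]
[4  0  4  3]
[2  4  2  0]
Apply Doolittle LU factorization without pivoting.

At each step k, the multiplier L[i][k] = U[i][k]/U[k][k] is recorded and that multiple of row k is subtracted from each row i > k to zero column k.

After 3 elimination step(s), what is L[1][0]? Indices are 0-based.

k=0: U[0][0]=3
  eliminate (1,0): mult=3, new row 1: (0, 2, 3, 0); set L[1][0]=3
  eliminate (2,0): mult=3, new row 2: (0, 1, 0, 2); set L[2][0]=3
  eliminate (3,0): mult=4, new row 3: (0, 2, 0, 2); set L[3][0]=4
k=1: U[1][1]=2
  eliminate (2,1): mult=3, new row 2: (0, 0, 1, 2); set L[2][1]=3
  eliminate (3,1): mult=1, new row 3: (0, 0, 2, 2); set L[3][1]=1
k=2: U[2][2]=1
  eliminate (3,2): mult=2, new row 3: (0, 0, 0, 3); set L[3][2]=2

L[1][0] = 3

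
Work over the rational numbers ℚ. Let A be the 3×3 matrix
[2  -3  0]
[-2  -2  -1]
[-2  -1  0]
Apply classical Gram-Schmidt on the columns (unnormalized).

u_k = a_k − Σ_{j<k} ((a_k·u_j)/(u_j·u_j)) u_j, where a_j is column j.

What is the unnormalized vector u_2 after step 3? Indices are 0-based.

u_2 = (2/21, -8/21, 10/21)

Step 1: u_0 = a_0 = (2, -2, -2).
Step 2: u_1 = a_1 − (0)·u_0 = (-3, -2, -1).
Step 3: u_2 = a_2 − (1/6)·u_0 − (1/7)·u_1 = (2/21, -8/21, 10/21).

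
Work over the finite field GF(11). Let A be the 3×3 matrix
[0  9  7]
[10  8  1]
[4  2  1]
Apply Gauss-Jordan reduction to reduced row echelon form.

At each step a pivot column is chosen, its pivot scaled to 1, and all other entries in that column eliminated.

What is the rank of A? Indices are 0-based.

rank = 3

step 1: exchange rows 0,1
step 1: normalize row 0 (÷10) = (1, 3, 10)
  row 2: subtract 4×row0 = (0, 1, 5)
step 2: normalize row 1 (÷9) = (0, 1, 2)
  row 0: subtract 3×row1 = (1, 0, 4)
  row 2: subtract 1×row1 = (0, 0, 3)
step 3: normalize row 2 (÷3) = (0, 0, 1)
  row 0: subtract 4×row2 = (1, 0, 0)
  row 1: subtract 2×row2 = (0, 1, 0)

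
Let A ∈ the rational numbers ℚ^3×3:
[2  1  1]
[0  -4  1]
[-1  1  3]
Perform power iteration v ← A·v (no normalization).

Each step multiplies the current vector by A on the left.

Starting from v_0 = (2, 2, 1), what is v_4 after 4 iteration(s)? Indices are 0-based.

v_0 = (2, 2, 1).
v_1 = A·v_0 = (7, -7, 3).
v_2 = A·v_1 = (10, 31, -5).
v_3 = A·v_2 = (46, -129, 6).
v_4 = A·v_3 = (-31, 522, -157).

v_4 = (-31, 522, -157)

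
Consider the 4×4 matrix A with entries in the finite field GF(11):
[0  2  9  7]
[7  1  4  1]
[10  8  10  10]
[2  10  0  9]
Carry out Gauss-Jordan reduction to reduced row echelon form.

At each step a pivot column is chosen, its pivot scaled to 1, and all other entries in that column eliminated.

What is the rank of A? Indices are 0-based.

rank = 3

[1] R0 <-> R1
[1] R0 /= 7  ⇒  (1, 8, 10, 8)
     R2 -= 10·R0  ⇒  (0, 5, 9, 7)
     R3 -= 2·R0  ⇒  (0, 5, 2, 4)
[2] R1 /= 2  ⇒  (0, 1, 10, 9)
     R0 -= 8·R1  ⇒  (1, 0, 7, 2)
     R2 -= 5·R1  ⇒  (0, 0, 3, 6)
     R3 -= 5·R1  ⇒  (0, 0, 7, 3)
[3] R2 /= 3  ⇒  (0, 0, 1, 2)
     R0 -= 7·R2  ⇒  (1, 0, 0, 10)
     R1 -= 10·R2  ⇒  (0, 1, 0, 0)
     R3 -= 7·R2  ⇒  (0, 0, 0, 0)
column 3 empty below row 3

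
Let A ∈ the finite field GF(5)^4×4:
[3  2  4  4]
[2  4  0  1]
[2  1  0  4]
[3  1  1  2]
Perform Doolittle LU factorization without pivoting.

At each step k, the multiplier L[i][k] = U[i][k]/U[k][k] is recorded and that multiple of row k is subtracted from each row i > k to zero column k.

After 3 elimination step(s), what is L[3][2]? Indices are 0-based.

L[3][2] = 3

k=0: U[0][0]=3
  eliminate (1,0): mult=4, new row 1: (0, 1, 4, 0); set L[1][0]=4
  eliminate (2,0): mult=4, new row 2: (0, 3, 4, 3); set L[2][0]=4
  eliminate (3,0): mult=1, new row 3: (0, 4, 2, 3); set L[3][0]=1
k=1: U[1][1]=1
  eliminate (2,1): mult=3, new row 2: (0, 0, 2, 3); set L[2][1]=3
  eliminate (3,1): mult=4, new row 3: (0, 0, 1, 3); set L[3][1]=4
k=2: U[2][2]=2
  eliminate (3,2): mult=3, new row 3: (0, 0, 0, 4); set L[3][2]=3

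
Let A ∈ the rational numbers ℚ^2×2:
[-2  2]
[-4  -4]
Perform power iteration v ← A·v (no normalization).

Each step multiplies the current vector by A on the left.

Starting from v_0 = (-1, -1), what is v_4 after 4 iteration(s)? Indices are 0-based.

v_0 = (-1, -1).
v_1 = A·v_0 = (0, 8).
v_2 = A·v_1 = (16, -32).
v_3 = A·v_2 = (-96, 64).
v_4 = A·v_3 = (320, 128).

v_4 = (320, 128)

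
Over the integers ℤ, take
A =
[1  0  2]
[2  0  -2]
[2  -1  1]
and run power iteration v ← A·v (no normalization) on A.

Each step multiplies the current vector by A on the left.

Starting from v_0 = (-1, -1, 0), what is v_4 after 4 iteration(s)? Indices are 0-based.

v_4 = (-19, 4, -13)

v_0 = (-1, -1, 0).
v_1 = A·v_0 = (-1, -2, -1).
v_2 = A·v_1 = (-3, 0, -1).
v_3 = A·v_2 = (-5, -4, -7).
v_4 = A·v_3 = (-19, 4, -13).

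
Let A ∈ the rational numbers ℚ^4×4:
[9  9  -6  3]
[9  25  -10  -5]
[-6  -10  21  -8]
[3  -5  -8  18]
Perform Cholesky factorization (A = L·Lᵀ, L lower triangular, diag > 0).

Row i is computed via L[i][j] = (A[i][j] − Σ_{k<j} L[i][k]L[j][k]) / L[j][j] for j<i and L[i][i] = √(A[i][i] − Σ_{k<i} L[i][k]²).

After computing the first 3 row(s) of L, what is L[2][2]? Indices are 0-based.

Step 1: L[0][0] = √(9) = 3.
  L[1][0] = (9) / L[0][0] = 3.
Step 2: L[1][1] = √(16) = 4.
  L[2][0] = (-6) / L[0][0] = -2.
  L[2][1] = (-4) / L[1][1] = -1.
Step 3: L[2][2] = √(16) = 4.

L[2][2] = 4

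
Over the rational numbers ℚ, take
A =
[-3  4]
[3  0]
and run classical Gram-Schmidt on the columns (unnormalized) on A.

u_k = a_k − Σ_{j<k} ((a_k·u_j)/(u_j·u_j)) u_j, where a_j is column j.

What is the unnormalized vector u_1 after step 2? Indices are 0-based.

u_1 = (2, 2)

Step 1: u_0 = a_0 = (-3, 3).
Step 2: u_1 = a_1 − (-2/3)·u_0 = (2, 2).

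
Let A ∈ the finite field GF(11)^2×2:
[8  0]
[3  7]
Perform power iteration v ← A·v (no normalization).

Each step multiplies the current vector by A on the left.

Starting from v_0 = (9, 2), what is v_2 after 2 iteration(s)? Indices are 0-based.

v_2 = (4, 8)

v_0 = (9, 2).
v_1 = A·v_0 = (6, 8).
v_2 = A·v_1 = (4, 8).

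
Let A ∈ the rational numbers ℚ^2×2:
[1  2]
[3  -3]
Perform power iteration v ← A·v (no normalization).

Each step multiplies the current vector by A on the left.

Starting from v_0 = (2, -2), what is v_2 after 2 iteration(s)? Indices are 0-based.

v_0 = (2, -2).
v_1 = A·v_0 = (-2, 12).
v_2 = A·v_1 = (22, -42).

v_2 = (22, -42)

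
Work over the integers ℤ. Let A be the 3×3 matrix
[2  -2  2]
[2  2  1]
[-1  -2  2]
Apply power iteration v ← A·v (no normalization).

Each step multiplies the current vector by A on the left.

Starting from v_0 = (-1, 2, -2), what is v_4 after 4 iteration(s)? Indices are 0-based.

v_0 = (-1, 2, -2).
v_1 = A·v_0 = (-10, 0, -7).
v_2 = A·v_1 = (-34, -27, -4).
v_3 = A·v_2 = (-22, -126, 80).
v_4 = A·v_3 = (368, -216, 434).

v_4 = (368, -216, 434)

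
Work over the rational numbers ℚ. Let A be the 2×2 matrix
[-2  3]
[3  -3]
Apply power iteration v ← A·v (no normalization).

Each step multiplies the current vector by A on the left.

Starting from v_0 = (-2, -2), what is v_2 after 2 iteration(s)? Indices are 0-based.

v_0 = (-2, -2).
v_1 = A·v_0 = (-2, 0).
v_2 = A·v_1 = (4, -6).

v_2 = (4, -6)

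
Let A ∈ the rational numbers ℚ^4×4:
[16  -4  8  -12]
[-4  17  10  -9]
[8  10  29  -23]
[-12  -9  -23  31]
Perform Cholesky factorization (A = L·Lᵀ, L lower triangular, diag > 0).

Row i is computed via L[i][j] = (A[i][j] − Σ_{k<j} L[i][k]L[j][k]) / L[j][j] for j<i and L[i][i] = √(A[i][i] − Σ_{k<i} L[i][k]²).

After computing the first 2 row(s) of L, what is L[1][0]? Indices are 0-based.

Step 1: L[0][0] = √(16) = 4.
  L[1][0] = (-4) / L[0][0] = -1.
Step 2: L[1][1] = √(16) = 4.

L[1][0] = -1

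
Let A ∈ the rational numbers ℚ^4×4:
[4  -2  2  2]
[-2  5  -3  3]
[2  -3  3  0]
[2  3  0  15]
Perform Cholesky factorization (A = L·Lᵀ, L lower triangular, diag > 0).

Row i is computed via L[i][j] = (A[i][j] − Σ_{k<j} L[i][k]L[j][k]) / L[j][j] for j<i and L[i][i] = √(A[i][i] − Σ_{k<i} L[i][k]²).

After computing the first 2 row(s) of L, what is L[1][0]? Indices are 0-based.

Step 1: L[0][0] = √(4) = 2.
  L[1][0] = (-2) / L[0][0] = -1.
Step 2: L[1][1] = √(4) = 2.

L[1][0] = -1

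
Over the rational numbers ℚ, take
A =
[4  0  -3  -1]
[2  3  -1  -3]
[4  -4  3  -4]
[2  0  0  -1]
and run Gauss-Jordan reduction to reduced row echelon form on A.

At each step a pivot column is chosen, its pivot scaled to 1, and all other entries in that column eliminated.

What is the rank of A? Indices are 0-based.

rank = 4

pivot(0,0)=4: scale R0 → (1, 0, -3/4, -1/4)
  clear (1,0): R1 −= (2)R0 → (0, 3, 1/2, -5/2)
  clear (2,0): R2 −= (4)R0 → (0, -4, 6, -3)
  clear (3,0): R3 −= (2)R0 → (0, 0, 3/2, -1/2)
pivot(1,1)=3: scale R1 → (0, 1, 1/6, -5/6)
  clear (2,1): R2 −= (-4)R1 → (0, 0, 20/3, -19/3)
pivot(2,2)=20/3: scale R2 → (0, 0, 1, -19/20)
  clear (0,2): R0 −= (-3/4)R2 → (1, 0, 0, -77/80)
  clear (1,2): R1 −= (1/6)R2 → (0, 1, 0, -27/40)
  clear (3,2): R3 −= (3/2)R2 → (0, 0, 0, 37/40)
pivot(3,3)=37/40: scale R3 → (0, 0, 0, 1)
  clear (0,3): R0 −= (-77/80)R3 → (1, 0, 0, 0)
  clear (1,3): R1 −= (-27/40)R3 → (0, 1, 0, 0)
  clear (2,3): R2 −= (-19/20)R3 → (0, 0, 1, 0)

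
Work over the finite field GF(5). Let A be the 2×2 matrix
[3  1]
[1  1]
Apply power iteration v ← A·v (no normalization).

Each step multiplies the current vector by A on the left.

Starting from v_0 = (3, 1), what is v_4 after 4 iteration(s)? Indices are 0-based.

v_0 = (3, 1).
v_1 = A·v_0 = (0, 4).
v_2 = A·v_1 = (4, 4).
v_3 = A·v_2 = (1, 3).
v_4 = A·v_3 = (1, 4).

v_4 = (1, 4)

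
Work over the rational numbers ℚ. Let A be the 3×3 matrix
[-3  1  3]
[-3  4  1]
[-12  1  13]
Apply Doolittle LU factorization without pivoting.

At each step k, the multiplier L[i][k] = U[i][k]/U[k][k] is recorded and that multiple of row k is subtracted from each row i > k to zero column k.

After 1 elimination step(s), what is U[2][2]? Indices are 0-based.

U[2][2] = 1

Step 1: pivot at (0,0) is -3.
  row1 ← row1 − (1)·row0  ⇒  L[1][0]=1, U row1=(0, 3, -2)
  row2 ← row2 − (4)·row0  ⇒  L[2][0]=4, U row2=(0, -3, 1)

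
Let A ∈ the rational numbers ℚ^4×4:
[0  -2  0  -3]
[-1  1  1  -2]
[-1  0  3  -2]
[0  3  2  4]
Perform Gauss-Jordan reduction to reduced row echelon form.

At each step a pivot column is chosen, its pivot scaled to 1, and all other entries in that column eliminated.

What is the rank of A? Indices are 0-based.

pivot(0,0): swap R0↔R1
pivot(0,0)=-1: scale R0 → (1, -1, -1, 2)
  clear (2,0): R2 −= (-1)R0 → (0, -1, 2, 0)
pivot(1,1)=-2: scale R1 → (0, 1, 0, 3/2)
  clear (0,1): R0 −= (-1)R1 → (1, 0, -1, 7/2)
  clear (2,1): R2 −= (-1)R1 → (0, 0, 2, 3/2)
  clear (3,1): R3 −= (3)R1 → (0, 0, 2, -1/2)
pivot(2,2)=2: scale R2 → (0, 0, 1, 3/4)
  clear (0,2): R0 −= (-1)R2 → (1, 0, 0, 17/4)
  clear (3,2): R3 −= (2)R2 → (0, 0, 0, -2)
pivot(3,3)=-2: scale R3 → (0, 0, 0, 1)
  clear (0,3): R0 −= (17/4)R3 → (1, 0, 0, 0)
  clear (1,3): R1 −= (3/2)R3 → (0, 1, 0, 0)
  clear (2,3): R2 −= (3/4)R3 → (0, 0, 1, 0)

rank = 4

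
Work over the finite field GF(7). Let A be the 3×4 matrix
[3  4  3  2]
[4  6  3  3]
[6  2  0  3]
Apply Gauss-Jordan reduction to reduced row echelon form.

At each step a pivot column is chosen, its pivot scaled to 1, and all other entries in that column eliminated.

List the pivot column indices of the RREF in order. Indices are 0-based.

pivot columns: 0, 1, 2

step 1: normalize row 0 (÷3) = (1, 6, 1, 3)
  row 1: subtract 4×row0 = (0, 3, 6, 5)
  row 2: subtract 6×row0 = (0, 1, 1, 6)
step 2: normalize row 1 (÷3) = (0, 1, 2, 4)
  row 0: subtract 6×row1 = (1, 0, 3, 0)
  row 2: subtract 1×row1 = (0, 0, 6, 2)
step 3: normalize row 2 (÷6) = (0, 0, 1, 5)
  row 0: subtract 3×row2 = (1, 0, 0, 6)
  row 1: subtract 2×row2 = (0, 1, 0, 1)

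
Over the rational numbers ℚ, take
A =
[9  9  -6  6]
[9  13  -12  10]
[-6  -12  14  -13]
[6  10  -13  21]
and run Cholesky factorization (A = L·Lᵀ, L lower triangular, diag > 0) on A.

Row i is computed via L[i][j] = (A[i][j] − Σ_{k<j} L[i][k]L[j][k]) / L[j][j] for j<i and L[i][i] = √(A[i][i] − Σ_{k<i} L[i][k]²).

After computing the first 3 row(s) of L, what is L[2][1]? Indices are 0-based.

Step 1: L[0][0] = √(9) = 3.
  L[1][0] = (9) / L[0][0] = 3.
Step 2: L[1][1] = √(4) = 2.
  L[2][0] = (-6) / L[0][0] = -2.
  L[2][1] = (-6) / L[1][1] = -3.
Step 3: L[2][2] = √(1) = 1.

L[2][1] = -3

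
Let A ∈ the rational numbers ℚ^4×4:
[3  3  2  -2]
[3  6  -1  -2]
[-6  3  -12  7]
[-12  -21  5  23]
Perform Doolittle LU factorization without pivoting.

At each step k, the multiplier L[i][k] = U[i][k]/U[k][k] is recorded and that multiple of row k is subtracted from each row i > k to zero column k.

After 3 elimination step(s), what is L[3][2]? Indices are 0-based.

[col 0] pivot 3
  R1 -= 1*R0 → (0, 3, -3, 0)  (L[1][0] := 1)
  R2 -= -2*R0 → (0, 9, -8, 3)  (L[2][0] := -2)
  R3 -= -4*R0 → (0, -9, 13, 15)  (L[3][0] := -4)
[col 1] pivot 3
  R2 -= 3*R1 → (0, 0, 1, 3)  (L[2][1] := 3)
  R3 -= -3*R1 → (0, 0, 4, 15)  (L[3][1] := -3)
[col 2] pivot 1
  R3 -= 4*R2 → (0, 0, 0, 3)  (L[3][2] := 4)

L[3][2] = 4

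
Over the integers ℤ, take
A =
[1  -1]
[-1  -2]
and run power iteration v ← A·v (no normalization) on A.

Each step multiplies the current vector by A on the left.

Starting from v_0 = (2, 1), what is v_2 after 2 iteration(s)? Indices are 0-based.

v_2 = (5, 7)

v_0 = (2, 1).
v_1 = A·v_0 = (1, -4).
v_2 = A·v_1 = (5, 7).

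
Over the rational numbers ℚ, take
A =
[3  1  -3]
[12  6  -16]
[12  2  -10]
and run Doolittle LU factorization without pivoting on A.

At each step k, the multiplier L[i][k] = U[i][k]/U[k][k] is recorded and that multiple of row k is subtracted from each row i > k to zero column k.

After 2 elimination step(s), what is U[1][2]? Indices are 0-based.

U[1][2] = -4

Step 1: pivot at (0,0) is 3.
  row1 ← row1 − (4)·row0  ⇒  L[1][0]=4, U row1=(0, 2, -4)
  row2 ← row2 − (4)·row0  ⇒  L[2][0]=4, U row2=(0, -2, 2)
Step 2: pivot at (1,1) is 2.
  row2 ← row2 − (-1)·row1  ⇒  L[2][1]=-1, U row2=(0, 0, -2)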